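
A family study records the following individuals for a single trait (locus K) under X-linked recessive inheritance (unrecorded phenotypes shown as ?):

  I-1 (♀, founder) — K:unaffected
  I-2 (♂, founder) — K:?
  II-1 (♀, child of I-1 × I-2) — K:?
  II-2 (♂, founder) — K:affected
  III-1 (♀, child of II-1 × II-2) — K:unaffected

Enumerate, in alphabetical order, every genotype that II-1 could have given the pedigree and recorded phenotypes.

K/I-1 un ·: X^KX^K|X^KX^k
K/I-2 ? ·: X^KY|X^kY
K/II-1 ? I-1×I-2: X^KX^K|X^KX^k
K/II-2 aff ·: X^kY
K/III-1 un II-1×II-2: X^KX^k
⇒ K over [I-1,I-2,II-1,II-2,III-1]: 5 consistent

II-1 ∈ {X^KX^K, X^KX^k}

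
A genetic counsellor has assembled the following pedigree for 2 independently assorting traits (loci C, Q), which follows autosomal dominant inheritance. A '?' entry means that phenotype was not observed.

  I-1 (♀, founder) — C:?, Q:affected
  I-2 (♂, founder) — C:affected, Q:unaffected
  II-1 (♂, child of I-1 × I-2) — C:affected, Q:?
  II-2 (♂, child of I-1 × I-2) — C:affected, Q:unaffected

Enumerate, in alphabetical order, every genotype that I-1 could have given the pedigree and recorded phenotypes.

C/I-1 ? ·: cc|Cc|CC
C/I-2 aff ·: Cc|CC
C/II-1 aff I-1×I-2: Cc|CC
C/II-2 aff I-1×I-2: Cc|CC
⇒ C over [I-1,I-2,II-1,II-2]: 15 consistent
Q/I-1 aff ·: Qq
Q/I-2 un ·: qq
Q/II-1 ? I-1×I-2: qq|Qq
Q/II-2 un I-1×I-2: qq
⇒ Q over [I-1,I-2,II-1,II-2]: 2 consistent

I-1 ∈ {CC Qq, Cc Qq, cc Qq}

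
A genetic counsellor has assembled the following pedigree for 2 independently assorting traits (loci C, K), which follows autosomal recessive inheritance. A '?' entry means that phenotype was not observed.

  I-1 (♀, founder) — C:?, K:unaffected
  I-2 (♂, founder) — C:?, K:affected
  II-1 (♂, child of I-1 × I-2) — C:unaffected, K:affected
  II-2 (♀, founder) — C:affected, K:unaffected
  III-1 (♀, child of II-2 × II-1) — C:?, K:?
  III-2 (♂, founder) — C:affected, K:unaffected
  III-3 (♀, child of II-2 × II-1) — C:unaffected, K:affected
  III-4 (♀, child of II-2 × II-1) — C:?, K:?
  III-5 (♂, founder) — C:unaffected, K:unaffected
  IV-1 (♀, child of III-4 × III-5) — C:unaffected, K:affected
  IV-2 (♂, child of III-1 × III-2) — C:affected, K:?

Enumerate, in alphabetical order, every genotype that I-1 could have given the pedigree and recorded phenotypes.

C/I-1 ? ·: CC|Cc|cc
C/I-2 ? ·: CC|Cc|cc
C/II-1 un I-1×I-2: CC|Cc
C/II-2 aff ·: cc
C/III-1 ? II-2×II-1: Cc|cc
C/III-2 aff ·: cc
C/III-3 un II-2×II-1: Cc
C/III-4 ? II-2×II-1: Cc|cc
C/III-5 un ·: CC|Cc
C/IV-1 un III-4×III-5: CC|Cc
C/IV-2 aff III-1×III-2: cc
⇒ C over [I-1,I-2,II-1,II-2,III-1,III-2,III-3,III-4,III-5,IV-1,IV-2]: 100 consistent
K/I-1 un ·: Kk
K/I-2 aff ·: kk
K/II-1 aff I-1×I-2: kk
K/II-2 un ·: Kk
K/III-1 ? II-2×II-1: Kk|kk
K/III-2 un ·: KK|Kk
K/III-3 aff II-2×II-1: kk
K/III-4 ? II-2×II-1: Kk|kk
K/III-5 un ·: Kk
K/IV-1 aff III-4×III-5: kk
K/IV-2 ? III-1×III-2: KK|Kk|kk
⇒ K over [I-1,I-2,II-1,II-2,III-1,III-2,III-3,III-4,III-5,IV-1,IV-2]: 16 consistent

I-1 ∈ {CC Kk, Cc Kk, cc Kk}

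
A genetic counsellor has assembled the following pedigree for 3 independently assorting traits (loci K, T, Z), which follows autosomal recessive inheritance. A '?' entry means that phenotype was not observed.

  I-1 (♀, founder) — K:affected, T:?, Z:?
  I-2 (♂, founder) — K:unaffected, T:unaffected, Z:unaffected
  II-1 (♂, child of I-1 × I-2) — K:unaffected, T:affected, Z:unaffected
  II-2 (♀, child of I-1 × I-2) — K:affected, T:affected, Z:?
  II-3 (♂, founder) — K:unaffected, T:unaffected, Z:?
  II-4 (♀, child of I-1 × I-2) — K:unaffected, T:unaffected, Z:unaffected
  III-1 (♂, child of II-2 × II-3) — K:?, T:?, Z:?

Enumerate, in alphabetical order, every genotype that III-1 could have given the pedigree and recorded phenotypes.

III-1 ∈ {Kk Tt ZZ, Kk Tt Zz, Kk Tt zz, Kk tt ZZ, Kk tt Zz, Kk tt zz, kk Tt ZZ, kk Tt Zz, kk Tt zz, kk tt ZZ, kk tt Zz, kk tt zz}

K/I-1 aff ·: kk
K/I-2 un ·: Kk
K/II-1 un I-1×I-2: Kk
K/II-2 aff I-1×I-2: kk
K/II-3 un ·: KK|Kk
K/II-4 un I-1×I-2: Kk
K/III-1 ? II-2×II-3: Kk|kk
⇒ K over [I-1,I-2,II-1,II-2,II-3,II-4,III-1]: 3 consistent
T/I-1 ? ·: Tt|tt
T/I-2 un ·: Tt
T/II-1 aff I-1×I-2: tt
T/II-2 aff I-1×I-2: tt
T/II-3 un ·: TT|Tt
T/II-4 un I-1×I-2: TT|Tt
T/III-1 ? II-2×II-3: Tt|tt
⇒ T over [I-1,I-2,II-1,II-2,II-3,II-4,III-1]: 9 consistent
Z/I-1 ? ·: ZZ|Zz|zz
Z/I-2 un ·: ZZ|Zz
Z/II-1 un I-1×I-2: ZZ|Zz
Z/II-2 ? I-1×I-2: ZZ|Zz|zz
Z/II-3 ? ·: ZZ|Zz|zz
Z/II-4 un I-1×I-2: ZZ|Zz
Z/III-1 ? II-2×II-3: ZZ|Zz|zz
⇒ Z over [I-1,I-2,II-1,II-2,II-3,II-4,III-1]: 170 consistent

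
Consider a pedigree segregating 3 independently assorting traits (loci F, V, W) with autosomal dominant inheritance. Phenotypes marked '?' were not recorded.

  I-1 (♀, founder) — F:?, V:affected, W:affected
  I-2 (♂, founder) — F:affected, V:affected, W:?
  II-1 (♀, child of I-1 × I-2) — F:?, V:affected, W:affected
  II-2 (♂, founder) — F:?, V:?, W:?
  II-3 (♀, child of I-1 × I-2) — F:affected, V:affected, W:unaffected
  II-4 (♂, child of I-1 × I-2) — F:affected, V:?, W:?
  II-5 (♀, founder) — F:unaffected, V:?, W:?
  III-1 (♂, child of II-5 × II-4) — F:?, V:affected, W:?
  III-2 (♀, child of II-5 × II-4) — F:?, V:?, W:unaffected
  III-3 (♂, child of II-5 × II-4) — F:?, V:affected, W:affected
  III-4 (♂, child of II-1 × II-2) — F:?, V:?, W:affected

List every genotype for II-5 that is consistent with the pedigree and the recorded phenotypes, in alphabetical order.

F/I-1 ? ·: ff|Ff|FF
F/I-2 aff ·: Ff|FF
F/II-1 ? I-1×I-2: ff|Ff|FF
F/II-2 ? ·: ff|Ff|FF
F/II-3 aff I-1×I-2: Ff|FF
F/II-4 aff I-1×I-2: Ff|FF
F/II-5 un ·: ff
F/III-1 ? II-5×II-4: ff|Ff
F/III-2 ? II-5×II-4: ff|Ff
F/III-3 ? II-5×II-4: ff|Ff
F/III-4 ? II-1×II-2: ff|Ff|FF
⇒ F over [I-1,I-2,II-1,II-2,II-3,II-4,II-5,III-1,III-2,III-3,III-4]: 814 consistent
V/I-1 aff ·: Vv|VV
V/I-2 aff ·: Vv|VV
V/II-1 aff I-1×I-2: Vv|VV
V/II-2 ? ·: vv|Vv|VV
V/II-3 aff I-1×I-2: Vv|VV
V/II-4 ? I-1×I-2: vv|Vv|VV
V/II-5 ? ·: vv|Vv|VV
V/III-1 aff II-5×II-4: Vv|VV
V/III-2 ? II-5×II-4: vv|Vv|VV
V/III-3 aff II-5×II-4: Vv|VV
V/III-4 ? II-1×II-2: vv|Vv|VV
⇒ V over [I-1,I-2,II-1,II-2,II-3,II-4,II-5,III-1,III-2,III-3,III-4]: 2218 consistent
W/I-1 aff ·: Ww
W/I-2 ? ·: ww|Ww
W/II-1 aff I-1×I-2: Ww|WW
W/II-2 ? ·: ww|Ww|WW
W/II-3 un I-1×I-2: ww
W/II-4 ? I-1×I-2: ww|Ww
W/II-5 ? ·: ww|Ww
W/III-1 ? II-5×II-4: ww|Ww|WW
W/III-2 un II-5×II-4: ww
W/III-3 aff II-5×II-4: Ww|WW
W/III-4 aff II-1×II-2: Ww|WW
⇒ W over [I-1,I-2,II-1,II-2,II-3,II-4,II-5,III-1,III-2,III-3,III-4]: 140 consistent

II-5 ∈ {ff VV Ww, ff VV ww, ff Vv Ww, ff Vv ww, ff vv Ww, ff vv ww}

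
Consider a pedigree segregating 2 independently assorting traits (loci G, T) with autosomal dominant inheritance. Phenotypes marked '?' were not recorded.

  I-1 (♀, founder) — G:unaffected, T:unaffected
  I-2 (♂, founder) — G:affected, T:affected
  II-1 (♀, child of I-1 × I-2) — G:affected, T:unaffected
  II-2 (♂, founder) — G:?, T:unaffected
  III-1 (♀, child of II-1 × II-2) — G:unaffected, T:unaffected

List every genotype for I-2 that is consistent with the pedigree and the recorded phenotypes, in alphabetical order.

I-2 ∈ {GG Tt, Gg Tt}

G/I-1 un ·: gg
G/I-2 aff ·: Gg|GG
G/II-1 aff I-1×I-2: Gg
G/II-2 ? ·: gg|Gg
G/III-1 un II-1×II-2: gg
⇒ G over [I-1,I-2,II-1,II-2,III-1]: 4 consistent
T/I-1 un ·: tt
T/I-2 aff ·: Tt
T/II-1 un I-1×I-2: tt
T/II-2 un ·: tt
T/III-1 un II-1×II-2: tt
⇒ T over [I-1,I-2,II-1,II-2,III-1]: 1 consistent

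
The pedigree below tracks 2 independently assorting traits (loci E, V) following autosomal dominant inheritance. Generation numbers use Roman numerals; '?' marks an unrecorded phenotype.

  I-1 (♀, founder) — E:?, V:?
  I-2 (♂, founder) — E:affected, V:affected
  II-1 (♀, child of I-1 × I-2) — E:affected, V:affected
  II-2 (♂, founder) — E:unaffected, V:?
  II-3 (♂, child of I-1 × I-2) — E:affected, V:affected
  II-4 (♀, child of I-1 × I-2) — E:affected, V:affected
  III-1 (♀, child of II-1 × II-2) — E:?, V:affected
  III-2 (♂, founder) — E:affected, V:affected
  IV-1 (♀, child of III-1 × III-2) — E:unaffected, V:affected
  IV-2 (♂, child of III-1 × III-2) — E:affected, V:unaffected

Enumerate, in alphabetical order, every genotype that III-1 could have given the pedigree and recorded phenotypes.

III-1 ∈ {Ee Vv, ee Vv}

E/I-1 ? ·: ee|Ee|EE
E/I-2 aff ·: Ee|EE
E/II-1 aff I-1×I-2: Ee|EE
E/II-2 un ·: ee
E/II-3 aff I-1×I-2: Ee|EE
E/II-4 aff I-1×I-2: Ee|EE
E/III-1 ? II-1×II-2: ee|Ee
E/III-2 aff ·: Ee
E/IV-1 un III-1×III-2: ee
E/IV-2 aff III-1×III-2: Ee|EE
⇒ E over [I-1,I-2,II-1,II-2,II-3,II-4,III-1,III-2,IV-1,IV-2]: 68 consistent
V/I-1 ? ·: vv|Vv|VV
V/I-2 aff ·: Vv|VV
V/II-1 aff I-1×I-2: Vv|VV
V/II-2 ? ·: vv|Vv|VV
V/II-3 aff I-1×I-2: Vv|VV
V/II-4 aff I-1×I-2: Vv|VV
V/III-1 aff II-1×II-2: Vv
V/III-2 aff ·: Vv
V/IV-1 aff III-1×III-2: Vv|VV
V/IV-2 un III-1×III-2: vv
⇒ V over [I-1,I-2,II-1,II-2,II-3,II-4,III-1,III-2,IV-1,IV-2]: 136 consistent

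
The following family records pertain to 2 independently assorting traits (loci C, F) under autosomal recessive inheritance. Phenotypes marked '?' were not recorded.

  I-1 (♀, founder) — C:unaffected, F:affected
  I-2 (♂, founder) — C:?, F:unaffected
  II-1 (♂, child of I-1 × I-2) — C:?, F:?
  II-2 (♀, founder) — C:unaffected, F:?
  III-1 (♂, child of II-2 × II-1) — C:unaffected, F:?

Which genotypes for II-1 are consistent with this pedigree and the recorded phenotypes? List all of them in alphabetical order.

C/I-1 un ·: CC|Cc
C/I-2 ? ·: CC|Cc|cc
C/II-1 ? I-1×I-2: CC|Cc|cc
C/II-2 un ·: CC|Cc
C/III-1 un II-2×II-1: CC|Cc
⇒ C over [I-1,I-2,II-1,II-2,III-1]: 36 consistent
F/I-1 aff ·: ff
F/I-2 un ·: FF|Ff
F/II-1 ? I-1×I-2: Ff|ff
F/II-2 ? ·: FF|Ff|ff
F/III-1 ? II-2×II-1: FF|Ff|ff
⇒ F over [I-1,I-2,II-1,II-2,III-1]: 18 consistent

II-1 ∈ {CC Ff, CC ff, Cc Ff, Cc ff, cc Ff, cc ff}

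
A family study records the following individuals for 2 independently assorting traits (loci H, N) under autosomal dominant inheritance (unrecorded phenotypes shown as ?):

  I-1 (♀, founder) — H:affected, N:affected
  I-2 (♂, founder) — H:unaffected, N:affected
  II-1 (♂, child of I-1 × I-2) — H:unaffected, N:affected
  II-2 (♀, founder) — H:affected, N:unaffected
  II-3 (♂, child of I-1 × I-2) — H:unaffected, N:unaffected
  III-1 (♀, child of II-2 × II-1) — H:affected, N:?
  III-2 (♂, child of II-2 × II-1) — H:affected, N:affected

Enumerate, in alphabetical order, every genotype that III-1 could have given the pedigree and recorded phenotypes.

H/I-1 aff ·: Hh
H/I-2 un ·: hh
H/II-1 un I-1×I-2: hh
H/II-2 aff ·: Hh|HH
H/II-3 un I-1×I-2: hh
H/III-1 aff II-2×II-1: Hh
H/III-2 aff II-2×II-1: Hh
⇒ H over [I-1,I-2,II-1,II-2,II-3,III-1,III-2]: 2 consistent
N/I-1 aff ·: Nn
N/I-2 aff ·: Nn
N/II-1 aff I-1×I-2: Nn|NN
N/II-2 un ·: nn
N/II-3 un I-1×I-2: nn
N/III-1 ? II-2×II-1: nn|Nn
N/III-2 aff II-2×II-1: Nn
⇒ N over [I-1,I-2,II-1,II-2,II-3,III-1,III-2]: 3 consistent

III-1 ∈ {Hh Nn, Hh nn}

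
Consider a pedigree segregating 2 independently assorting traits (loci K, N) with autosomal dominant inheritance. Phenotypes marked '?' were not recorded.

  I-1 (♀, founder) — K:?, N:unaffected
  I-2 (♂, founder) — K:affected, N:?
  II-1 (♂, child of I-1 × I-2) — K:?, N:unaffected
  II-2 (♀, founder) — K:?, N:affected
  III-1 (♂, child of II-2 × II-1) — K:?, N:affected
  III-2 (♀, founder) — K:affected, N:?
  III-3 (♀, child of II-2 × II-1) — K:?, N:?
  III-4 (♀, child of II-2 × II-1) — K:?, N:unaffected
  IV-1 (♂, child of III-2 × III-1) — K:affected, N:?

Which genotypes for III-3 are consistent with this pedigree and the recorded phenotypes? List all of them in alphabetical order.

K/I-1 ? ·: kk|Kk|KK
K/I-2 aff ·: Kk|KK
K/II-1 ? I-1×I-2: kk|Kk|KK
K/II-2 ? ·: kk|Kk|KK
K/III-1 ? II-2×II-1: kk|Kk|KK
K/III-2 aff ·: Kk|KK
K/III-3 ? II-2×II-1: kk|Kk|KK
K/III-4 ? II-2×II-1: kk|Kk|KK
K/IV-1 aff III-2×III-1: Kk|KK
⇒ K over [I-1,I-2,II-1,II-2,III-1,III-2,III-3,III-4,IV-1]: 865 consistent
N/I-1 un ·: nn
N/I-2 ? ·: nn|Nn
N/II-1 un I-1×I-2: nn
N/II-2 aff ·: Nn
N/III-1 aff II-2×II-1: Nn
N/III-2 ? ·: nn|Nn|NN
N/III-3 ? II-2×II-1: nn|Nn
N/III-4 un II-2×II-1: nn
N/IV-1 ? III-2×III-1: nn|Nn|NN
⇒ N over [I-1,I-2,II-1,II-2,III-1,III-2,III-3,III-4,IV-1]: 28 consistent

III-3 ∈ {KK Nn, KK nn, Kk Nn, Kk nn, kk Nn, kk nn}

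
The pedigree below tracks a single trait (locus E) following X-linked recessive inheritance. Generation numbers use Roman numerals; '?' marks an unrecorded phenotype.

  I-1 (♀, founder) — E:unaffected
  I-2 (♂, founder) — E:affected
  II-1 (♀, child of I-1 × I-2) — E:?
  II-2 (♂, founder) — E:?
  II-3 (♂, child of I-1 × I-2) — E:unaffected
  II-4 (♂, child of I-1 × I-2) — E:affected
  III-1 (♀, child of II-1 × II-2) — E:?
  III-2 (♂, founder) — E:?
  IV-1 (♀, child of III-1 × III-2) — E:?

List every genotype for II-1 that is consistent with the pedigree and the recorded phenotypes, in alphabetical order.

E/I-1 un ·: X^EX^e
E/I-2 aff ·: X^eY
E/II-1 ? I-1×I-2: X^EX^e|X^eX^e
E/II-2 ? ·: X^EY|X^eY
E/II-3 un I-1×I-2: X^EY
E/II-4 aff I-1×I-2: X^eY
E/III-1 ? II-1×II-2: X^EX^E|X^EX^e|X^eX^e
E/III-2 ? ·: X^EY|X^eY
E/IV-1 ? III-1×III-2: X^EX^E|X^EX^e|X^eX^e
⇒ E over [I-1,I-2,II-1,II-2,II-3,II-4,III-1,III-2,IV-1]: 18 consistent

II-1 ∈ {X^EX^e, X^eX^e}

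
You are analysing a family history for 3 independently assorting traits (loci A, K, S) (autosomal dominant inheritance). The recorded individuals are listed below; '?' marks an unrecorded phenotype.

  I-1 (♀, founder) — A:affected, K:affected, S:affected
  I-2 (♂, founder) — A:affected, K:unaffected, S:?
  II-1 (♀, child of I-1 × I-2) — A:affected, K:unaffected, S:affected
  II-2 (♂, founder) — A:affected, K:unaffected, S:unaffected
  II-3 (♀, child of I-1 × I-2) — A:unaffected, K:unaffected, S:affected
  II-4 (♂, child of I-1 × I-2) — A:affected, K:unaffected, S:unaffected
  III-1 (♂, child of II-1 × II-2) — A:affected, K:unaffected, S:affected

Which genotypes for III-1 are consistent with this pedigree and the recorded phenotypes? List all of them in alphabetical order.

III-1 ∈ {AA kk Ss, Aa kk Ss}

A/I-1 aff ·: Aa
A/I-2 aff ·: Aa
A/II-1 aff I-1×I-2: Aa|AA
A/II-2 aff ·: Aa|AA
A/II-3 un I-1×I-2: aa
A/II-4 aff I-1×I-2: Aa|AA
A/III-1 aff II-1×II-2: Aa|AA
⇒ A over [I-1,I-2,II-1,II-2,II-3,II-4,III-1]: 14 consistent
K/I-1 aff ·: Kk
K/I-2 un ·: kk
K/II-1 un I-1×I-2: kk
K/II-2 un ·: kk
K/II-3 un I-1×I-2: kk
K/II-4 un I-1×I-2: kk
K/III-1 un II-1×II-2: kk
⇒ K over [I-1,I-2,II-1,II-2,II-3,II-4,III-1]: 1 consistent
S/I-1 aff ·: Ss
S/I-2 ? ·: ss|Ss
S/II-1 aff I-1×I-2: Ss|SS
S/II-2 un ·: ss
S/II-3 aff I-1×I-2: Ss|SS
S/II-4 un I-1×I-2: ss
S/III-1 aff II-1×II-2: Ss
⇒ S over [I-1,I-2,II-1,II-2,II-3,II-4,III-1]: 5 consistent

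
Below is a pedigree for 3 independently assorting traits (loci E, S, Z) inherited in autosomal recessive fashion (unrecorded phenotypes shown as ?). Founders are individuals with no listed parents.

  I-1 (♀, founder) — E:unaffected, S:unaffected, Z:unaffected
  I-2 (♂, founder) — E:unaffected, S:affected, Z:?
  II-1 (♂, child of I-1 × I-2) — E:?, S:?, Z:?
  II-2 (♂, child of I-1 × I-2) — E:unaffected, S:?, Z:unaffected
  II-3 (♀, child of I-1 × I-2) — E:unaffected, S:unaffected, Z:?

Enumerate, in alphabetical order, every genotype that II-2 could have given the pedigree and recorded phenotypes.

II-2 ∈ {EE Ss ZZ, EE Ss Zz, EE ss ZZ, EE ss Zz, Ee Ss ZZ, Ee Ss Zz, Ee ss ZZ, Ee ss Zz}

E/I-1 un ·: EE|Ee
E/I-2 un ·: EE|Ee
E/II-1 ? I-1×I-2: EE|Ee|ee
E/II-2 un I-1×I-2: EE|Ee
E/II-3 un I-1×I-2: EE|Ee
⇒ E over [I-1,I-2,II-1,II-2,II-3]: 29 consistent
S/I-1 un ·: SS|Ss
S/I-2 aff ·: ss
S/II-1 ? I-1×I-2: Ss|ss
S/II-2 ? I-1×I-2: Ss|ss
S/II-3 un I-1×I-2: Ss
⇒ S over [I-1,I-2,II-1,II-2,II-3]: 5 consistent
Z/I-1 un ·: ZZ|Zz
Z/I-2 ? ·: ZZ|Zz|zz
Z/II-1 ? I-1×I-2: ZZ|Zz|zz
Z/II-2 un I-1×I-2: ZZ|Zz
Z/II-3 ? I-1×I-2: ZZ|Zz|zz
⇒ Z over [I-1,I-2,II-1,II-2,II-3]: 40 consistent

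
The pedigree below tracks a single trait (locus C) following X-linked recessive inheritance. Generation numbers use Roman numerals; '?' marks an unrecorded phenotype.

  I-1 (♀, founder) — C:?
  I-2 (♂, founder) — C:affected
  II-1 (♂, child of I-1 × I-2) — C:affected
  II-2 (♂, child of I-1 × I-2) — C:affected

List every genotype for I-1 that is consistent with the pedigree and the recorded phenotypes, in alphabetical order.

I-1 ∈ {X^CX^c, X^cX^c}

C/I-1 ? ·: X^CX^c|X^cX^c
C/I-2 aff ·: X^cY
C/II-1 aff I-1×I-2: X^cY
C/II-2 aff I-1×I-2: X^cY
⇒ C over [I-1,I-2,II-1,II-2]: 2 consistent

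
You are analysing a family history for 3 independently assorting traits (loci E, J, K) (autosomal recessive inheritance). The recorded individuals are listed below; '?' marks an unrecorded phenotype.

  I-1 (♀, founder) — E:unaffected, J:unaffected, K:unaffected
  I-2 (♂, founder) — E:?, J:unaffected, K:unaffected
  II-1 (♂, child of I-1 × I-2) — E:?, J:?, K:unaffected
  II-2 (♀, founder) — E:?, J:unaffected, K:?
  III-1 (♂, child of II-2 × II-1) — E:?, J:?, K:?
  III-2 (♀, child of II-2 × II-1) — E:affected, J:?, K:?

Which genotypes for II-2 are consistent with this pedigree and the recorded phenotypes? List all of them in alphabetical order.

II-2 ∈ {Ee JJ KK, Ee JJ Kk, Ee JJ kk, Ee Jj KK, Ee Jj Kk, Ee Jj kk, ee JJ KK, ee JJ Kk, ee JJ kk, ee Jj KK, ee Jj Kk, ee Jj kk}

E/I-1 un ·: EE|Ee
E/I-2 ? ·: EE|Ee|ee
E/II-1 ? I-1×I-2: Ee|ee
E/II-2 ? ·: Ee|ee
E/III-1 ? II-2×II-1: EE|Ee|ee
E/III-2 aff II-2×II-1: ee
⇒ E over [I-1,I-2,II-1,II-2,III-1,III-2]: 31 consistent
J/I-1 un ·: JJ|Jj
J/I-2 un ·: JJ|Jj
J/II-1 ? I-1×I-2: JJ|Jj|jj
J/II-2 un ·: JJ|Jj
J/III-1 ? II-2×II-1: JJ|Jj|jj
J/III-2 ? II-2×II-1: JJ|Jj|jj
⇒ J over [I-1,I-2,II-1,II-2,III-1,III-2]: 64 consistent
K/I-1 un ·: KK|Kk
K/I-2 un ·: KK|Kk
K/II-1 un I-1×I-2: KK|Kk
K/II-2 ? ·: KK|Kk|kk
K/III-1 ? II-2×II-1: KK|Kk|kk
K/III-2 ? II-2×II-1: KK|Kk|kk
⇒ K over [I-1,I-2,II-1,II-2,III-1,III-2]: 75 consistent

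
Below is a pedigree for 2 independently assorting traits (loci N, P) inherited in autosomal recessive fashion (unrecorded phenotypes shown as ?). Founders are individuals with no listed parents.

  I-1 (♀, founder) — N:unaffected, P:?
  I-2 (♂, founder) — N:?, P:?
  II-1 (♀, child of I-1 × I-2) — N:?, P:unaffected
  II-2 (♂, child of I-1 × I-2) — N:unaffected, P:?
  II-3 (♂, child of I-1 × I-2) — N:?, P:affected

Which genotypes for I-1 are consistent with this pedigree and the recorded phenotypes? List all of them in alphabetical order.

N/I-1 un ·: NN|Nn
N/I-2 ? ·: NN|Nn|nn
N/II-1 ? I-1×I-2: NN|Nn|nn
N/II-2 un I-1×I-2: NN|Nn
N/II-3 ? I-1×I-2: NN|Nn|nn
⇒ N over [I-1,I-2,II-1,II-2,II-3]: 40 consistent
P/I-1 ? ·: Pp|pp
P/I-2 ? ·: Pp|pp
P/II-1 un I-1×I-2: PP|Pp
P/II-2 ? I-1×I-2: PP|Pp|pp
P/II-3 aff I-1×I-2: pp
⇒ P over [I-1,I-2,II-1,II-2,II-3]: 10 consistent

I-1 ∈ {NN Pp, NN pp, Nn Pp, Nn pp}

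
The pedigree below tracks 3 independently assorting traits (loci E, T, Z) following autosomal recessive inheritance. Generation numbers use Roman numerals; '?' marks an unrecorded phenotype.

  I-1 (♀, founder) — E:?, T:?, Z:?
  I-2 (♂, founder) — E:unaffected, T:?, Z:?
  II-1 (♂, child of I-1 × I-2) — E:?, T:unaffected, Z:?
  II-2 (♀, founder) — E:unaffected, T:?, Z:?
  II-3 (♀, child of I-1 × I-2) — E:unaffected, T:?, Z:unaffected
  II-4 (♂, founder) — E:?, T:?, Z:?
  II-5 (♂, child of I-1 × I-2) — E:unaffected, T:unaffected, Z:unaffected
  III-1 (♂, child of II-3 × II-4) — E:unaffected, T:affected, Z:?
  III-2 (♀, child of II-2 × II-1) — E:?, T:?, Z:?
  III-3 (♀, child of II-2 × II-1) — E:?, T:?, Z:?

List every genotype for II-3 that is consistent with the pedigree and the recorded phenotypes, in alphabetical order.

II-3 ∈ {EE Tt ZZ, EE Tt Zz, EE tt ZZ, EE tt Zz, Ee Tt ZZ, Ee Tt Zz, Ee tt ZZ, Ee tt Zz}

E/I-1 ? ·: EE|Ee|ee
E/I-2 un ·: EE|Ee
E/II-1 ? I-1×I-2: EE|Ee|ee
E/II-2 un ·: EE|Ee
E/II-3 un I-1×I-2: EE|Ee
E/II-4 ? ·: EE|Ee|ee
E/II-5 un I-1×I-2: EE|Ee
E/III-1 un II-3×II-4: EE|Ee
E/III-2 ? II-2×II-1: EE|Ee|ee
E/III-3 ? II-2×II-1: EE|Ee|ee
⇒ E over [I-1,I-2,II-1,II-2,II-3,II-4,II-5,III-1,III-2,III-3]: 1237 consistent
T/I-1 ? ·: TT|Tt|tt
T/I-2 ? ·: TT|Tt|tt
T/II-1 un I-1×I-2: TT|Tt
T/II-2 ? ·: TT|Tt|tt
T/II-3 ? I-1×I-2: Tt|tt
T/II-4 ? ·: Tt|tt
T/II-5 un I-1×I-2: TT|Tt
T/III-1 aff II-3×II-4: tt
T/III-2 ? II-2×II-1: TT|Tt|tt
T/III-3 ? II-2×II-1: TT|Tt|tt
⇒ T over [I-1,I-2,II-1,II-2,II-3,II-4,II-5,III-1,III-2,III-3]: 572 consistent
Z/I-1 ? ·: ZZ|Zz|zz
Z/I-2 ? ·: ZZ|Zz|zz
Z/II-1 ? I-1×I-2: ZZ|Zz|zz
Z/II-2 ? ·: ZZ|Zz|zz
Z/II-3 un I-1×I-2: ZZ|Zz
Z/II-4 ? ·: ZZ|Zz|zz
Z/II-5 un I-1×I-2: ZZ|Zz
Z/III-1 ? II-3×II-4: ZZ|Zz|zz
Z/III-2 ? II-2×II-1: ZZ|Zz|zz
Z/III-3 ? II-2×II-1: ZZ|Zz|zz
⇒ Z over [I-1,I-2,II-1,II-2,II-3,II-4,II-5,III-1,III-2,III-3]: 2234 consistent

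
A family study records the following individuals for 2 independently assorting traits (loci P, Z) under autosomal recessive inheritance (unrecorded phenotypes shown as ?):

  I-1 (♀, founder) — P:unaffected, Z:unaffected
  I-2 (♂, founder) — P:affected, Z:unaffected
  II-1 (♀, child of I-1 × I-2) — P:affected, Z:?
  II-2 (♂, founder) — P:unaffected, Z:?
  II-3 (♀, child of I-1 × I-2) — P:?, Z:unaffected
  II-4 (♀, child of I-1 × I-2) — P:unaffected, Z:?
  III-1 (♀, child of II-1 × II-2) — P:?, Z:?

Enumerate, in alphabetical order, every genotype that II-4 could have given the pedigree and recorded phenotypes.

II-4 ∈ {Pp ZZ, Pp Zz, Pp zz}

P/I-1 un ·: Pp
P/I-2 aff ·: pp
P/II-1 aff I-1×I-2: pp
P/II-2 un ·: PP|Pp
P/II-3 ? I-1×I-2: Pp|pp
P/II-4 un I-1×I-2: Pp
P/III-1 ? II-1×II-2: Pp|pp
⇒ P over [I-1,I-2,II-1,II-2,II-3,II-4,III-1]: 6 consistent
Z/I-1 un ·: ZZ|Zz
Z/I-2 un ·: ZZ|Zz
Z/II-1 ? I-1×I-2: ZZ|Zz|zz
Z/II-2 ? ·: ZZ|Zz|zz
Z/II-3 un I-1×I-2: ZZ|Zz
Z/II-4 ? I-1×I-2: ZZ|Zz|zz
Z/III-1 ? II-1×II-2: ZZ|Zz|zz
⇒ Z over [I-1,I-2,II-1,II-2,II-3,II-4,III-1]: 182 consistent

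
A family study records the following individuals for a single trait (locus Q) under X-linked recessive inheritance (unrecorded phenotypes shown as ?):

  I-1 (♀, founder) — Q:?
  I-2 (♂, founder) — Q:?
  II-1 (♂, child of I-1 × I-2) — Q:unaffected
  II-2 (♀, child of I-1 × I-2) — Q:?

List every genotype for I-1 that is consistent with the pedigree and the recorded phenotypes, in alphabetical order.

Q/I-1 ? ·: X^QX^Q|X^QX^q
Q/I-2 ? ·: X^QY|X^qY
Q/II-1 un I-1×I-2: X^QY
Q/II-2 ? I-1×I-2: X^QX^Q|X^QX^q|X^qX^q
⇒ Q over [I-1,I-2,II-1,II-2]: 6 consistent

I-1 ∈ {X^QX^Q, X^QX^q}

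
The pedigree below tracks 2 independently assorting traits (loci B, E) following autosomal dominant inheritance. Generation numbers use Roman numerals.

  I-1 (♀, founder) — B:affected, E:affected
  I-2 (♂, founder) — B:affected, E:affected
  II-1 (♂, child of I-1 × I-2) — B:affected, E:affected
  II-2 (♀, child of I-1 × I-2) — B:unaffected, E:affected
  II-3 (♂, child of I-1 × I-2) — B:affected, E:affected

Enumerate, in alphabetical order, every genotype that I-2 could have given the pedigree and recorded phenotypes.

I-2 ∈ {Bb EE, Bb Ee}

B/I-1 aff ·: Bb
B/I-2 aff ·: Bb
B/II-1 aff I-1×I-2: Bb|BB
B/II-2 un I-1×I-2: bb
B/II-3 aff I-1×I-2: Bb|BB
⇒ B over [I-1,I-2,II-1,II-2,II-3]: 4 consistent
E/I-1 aff ·: Ee|EE
E/I-2 aff ·: Ee|EE
E/II-1 aff I-1×I-2: Ee|EE
E/II-2 aff I-1×I-2: Ee|EE
E/II-3 aff I-1×I-2: Ee|EE
⇒ E over [I-1,I-2,II-1,II-2,II-3]: 25 consistent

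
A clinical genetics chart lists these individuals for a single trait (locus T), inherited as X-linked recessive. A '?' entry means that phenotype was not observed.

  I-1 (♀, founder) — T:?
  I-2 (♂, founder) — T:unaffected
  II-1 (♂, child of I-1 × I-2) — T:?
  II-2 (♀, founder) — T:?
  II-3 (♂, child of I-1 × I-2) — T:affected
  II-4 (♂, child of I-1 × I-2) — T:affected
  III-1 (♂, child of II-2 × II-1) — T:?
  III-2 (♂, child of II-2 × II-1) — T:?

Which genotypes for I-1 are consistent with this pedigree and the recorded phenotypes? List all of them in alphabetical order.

I-1 ∈ {X^TX^t, X^tX^t}

T/I-1 ? ·: X^TX^t|X^tX^t
T/I-2 un ·: X^TY
T/II-1 ? I-1×I-2: X^TY|X^tY
T/II-2 ? ·: X^TX^T|X^TX^t|X^tX^t
T/II-3 aff I-1×I-2: X^tY
T/II-4 aff I-1×I-2: X^tY
T/III-1 ? II-2×II-1: X^TY|X^tY
T/III-2 ? II-2×II-1: X^TY|X^tY
⇒ T over [I-1,I-2,II-1,II-2,II-3,II-4,III-1,III-2]: 18 consistent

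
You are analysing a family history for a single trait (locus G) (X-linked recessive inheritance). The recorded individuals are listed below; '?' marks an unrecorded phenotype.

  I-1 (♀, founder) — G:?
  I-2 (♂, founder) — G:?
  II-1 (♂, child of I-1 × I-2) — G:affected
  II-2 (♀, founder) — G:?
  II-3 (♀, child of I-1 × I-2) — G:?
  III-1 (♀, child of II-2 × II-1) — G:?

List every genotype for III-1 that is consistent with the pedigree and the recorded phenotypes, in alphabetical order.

G/I-1 ? ·: X^GX^g|X^gX^g
G/I-2 ? ·: X^GY|X^gY
G/II-1 aff I-1×I-2: X^gY
G/II-2 ? ·: X^GX^G|X^GX^g|X^gX^g
G/II-3 ? I-1×I-2: X^GX^G|X^GX^g|X^gX^g
G/III-1 ? II-2×II-1: X^GX^g|X^gX^g
⇒ G over [I-1,I-2,II-1,II-2,II-3,III-1]: 24 consistent

III-1 ∈ {X^GX^g, X^gX^g}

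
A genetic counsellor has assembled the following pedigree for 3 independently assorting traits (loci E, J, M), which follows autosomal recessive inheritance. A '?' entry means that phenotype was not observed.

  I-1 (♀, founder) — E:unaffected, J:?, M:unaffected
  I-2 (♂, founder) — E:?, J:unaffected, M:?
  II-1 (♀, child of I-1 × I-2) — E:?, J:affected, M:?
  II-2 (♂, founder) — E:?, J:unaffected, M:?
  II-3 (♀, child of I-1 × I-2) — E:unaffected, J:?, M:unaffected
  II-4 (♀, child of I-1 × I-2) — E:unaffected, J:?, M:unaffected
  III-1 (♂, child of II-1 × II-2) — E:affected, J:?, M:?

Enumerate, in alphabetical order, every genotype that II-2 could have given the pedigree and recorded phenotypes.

II-2 ∈ {Ee JJ MM, Ee JJ Mm, Ee JJ mm, Ee Jj MM, Ee Jj Mm, Ee Jj mm, ee JJ MM, ee JJ Mm, ee JJ mm, ee Jj MM, ee Jj Mm, ee Jj mm}

E/I-1 un ·: EE|Ee
E/I-2 ? ·: EE|Ee|ee
E/II-1 ? I-1×I-2: Ee|ee
E/II-2 ? ·: Ee|ee
E/II-3 un I-1×I-2: EE|Ee
E/II-4 un I-1×I-2: EE|Ee
E/III-1 aff II-1×II-2: ee
⇒ E over [I-1,I-2,II-1,II-2,II-3,II-4,III-1]: 38 consistent
J/I-1 ? ·: Jj|jj
J/I-2 un ·: Jj
J/II-1 aff I-1×I-2: jj
J/II-2 un ·: JJ|Jj
J/II-3 ? I-1×I-2: JJ|Jj|jj
J/II-4 ? I-1×I-2: JJ|Jj|jj
J/III-1 ? II-1×II-2: Jj|jj
⇒ J over [I-1,I-2,II-1,II-2,II-3,II-4,III-1]: 39 consistent
M/I-1 un ·: MM|Mm
M/I-2 ? ·: MM|Mm|mm
M/II-1 ? I-1×I-2: MM|Mm|mm
M/II-2 ? ·: MM|Mm|mm
M/II-3 un I-1×I-2: MM|Mm
M/II-4 un I-1×I-2: MM|Mm
M/III-1 ? II-1×II-2: MM|Mm|mm
⇒ M over [I-1,I-2,II-1,II-2,II-3,II-4,III-1]: 170 consistent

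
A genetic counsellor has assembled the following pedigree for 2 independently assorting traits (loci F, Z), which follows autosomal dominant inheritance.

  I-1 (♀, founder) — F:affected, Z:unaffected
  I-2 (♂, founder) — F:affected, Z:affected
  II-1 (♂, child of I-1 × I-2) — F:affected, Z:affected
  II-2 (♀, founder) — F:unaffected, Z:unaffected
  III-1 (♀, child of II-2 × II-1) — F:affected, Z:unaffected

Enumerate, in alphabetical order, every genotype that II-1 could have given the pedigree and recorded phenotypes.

II-1 ∈ {FF Zz, Ff Zz}

F/I-1 aff ·: Ff|FF
F/I-2 aff ·: Ff|FF
F/II-1 aff I-1×I-2: Ff|FF
F/II-2 un ·: ff
F/III-1 aff II-2×II-1: Ff
⇒ F over [I-1,I-2,II-1,II-2,III-1]: 7 consistent
Z/I-1 un ·: zz
Z/I-2 aff ·: Zz|ZZ
Z/II-1 aff I-1×I-2: Zz
Z/II-2 un ·: zz
Z/III-1 un II-2×II-1: zz
⇒ Z over [I-1,I-2,II-1,II-2,III-1]: 2 consistent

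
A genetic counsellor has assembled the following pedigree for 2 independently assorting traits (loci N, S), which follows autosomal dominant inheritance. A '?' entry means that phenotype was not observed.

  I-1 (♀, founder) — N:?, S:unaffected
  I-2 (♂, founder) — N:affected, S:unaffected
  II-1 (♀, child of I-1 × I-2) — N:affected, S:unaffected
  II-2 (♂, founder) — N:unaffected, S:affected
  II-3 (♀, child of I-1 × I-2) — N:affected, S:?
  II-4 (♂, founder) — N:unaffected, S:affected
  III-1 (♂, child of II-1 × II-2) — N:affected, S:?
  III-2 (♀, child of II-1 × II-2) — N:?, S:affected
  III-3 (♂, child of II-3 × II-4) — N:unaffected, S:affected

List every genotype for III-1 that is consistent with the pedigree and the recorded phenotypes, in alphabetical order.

III-1 ∈ {Nn Ss, Nn ss}

N/I-1 ? ·: nn|Nn|NN
N/I-2 aff ·: Nn|NN
N/II-1 aff I-1×I-2: Nn|NN
N/II-2 un ·: nn
N/II-3 aff I-1×I-2: Nn
N/II-4 un ·: nn
N/III-1 aff II-1×II-2: Nn
N/III-2 ? II-1×II-2: nn|Nn
N/III-3 un II-3×II-4: nn
⇒ N over [I-1,I-2,II-1,II-2,II-3,II-4,III-1,III-2,III-3]: 13 consistent
S/I-1 un ·: ss
S/I-2 un ·: ss
S/II-1 un I-1×I-2: ss
S/II-2 aff ·: Ss|SS
S/II-3 ? I-1×I-2: ss
S/II-4 aff ·: Ss|SS
S/III-1 ? II-1×II-2: ss|Ss
S/III-2 aff II-1×II-2: Ss
S/III-3 aff II-3×II-4: Ss
⇒ S over [I-1,I-2,II-1,II-2,II-3,II-4,III-1,III-2,III-3]: 6 consistent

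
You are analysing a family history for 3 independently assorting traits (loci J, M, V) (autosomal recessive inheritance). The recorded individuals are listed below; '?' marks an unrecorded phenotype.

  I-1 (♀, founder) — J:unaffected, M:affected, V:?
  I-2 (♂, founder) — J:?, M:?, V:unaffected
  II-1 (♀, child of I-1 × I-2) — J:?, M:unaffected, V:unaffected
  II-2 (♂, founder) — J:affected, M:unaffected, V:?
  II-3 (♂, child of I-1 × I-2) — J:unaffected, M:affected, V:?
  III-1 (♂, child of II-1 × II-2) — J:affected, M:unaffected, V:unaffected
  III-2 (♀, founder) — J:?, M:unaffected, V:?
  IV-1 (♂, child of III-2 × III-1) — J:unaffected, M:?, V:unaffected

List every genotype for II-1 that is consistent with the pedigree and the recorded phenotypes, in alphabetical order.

II-1 ∈ {Jj Mm VV, Jj Mm Vv, jj Mm VV, jj Mm Vv}

J/I-1 un ·: JJ|Jj
J/I-2 ? ·: JJ|Jj|jj
J/II-1 ? I-1×I-2: Jj|jj
J/II-2 aff ·: jj
J/II-3 un I-1×I-2: JJ|Jj
J/III-1 aff II-1×II-2: jj
J/III-2 ? ·: JJ|Jj
J/IV-1 un III-2×III-1: Jj
⇒ J over [I-1,I-2,II-1,II-2,II-3,III-1,III-2,IV-1]: 22 consistent
M/I-1 aff ·: mm
M/I-2 ? ·: Mm
M/II-1 un I-1×I-2: Mm
M/II-2 un ·: MM|Mm
M/II-3 aff I-1×I-2: mm
M/III-1 un II-1×II-2: MM|Mm
M/III-2 un ·: MM|Mm
M/IV-1 ? III-2×III-1: MM|Mm|mm
⇒ M over [I-1,I-2,II-1,II-2,II-3,III-1,III-2,IV-1]: 16 consistent
V/I-1 ? ·: VV|Vv|vv
V/I-2 un ·: VV|Vv
V/II-1 un I-1×I-2: VV|Vv
V/II-2 ? ·: VV|Vv|vv
V/II-3 ? I-1×I-2: VV|Vv|vv
V/III-1 un II-1×II-2: VV|Vv
V/III-2 ? ·: VV|Vv|vv
V/IV-1 un III-2×III-1: VV|Vv
⇒ V over [I-1,I-2,II-1,II-2,II-3,III-1,III-2,IV-1]: 374 consistent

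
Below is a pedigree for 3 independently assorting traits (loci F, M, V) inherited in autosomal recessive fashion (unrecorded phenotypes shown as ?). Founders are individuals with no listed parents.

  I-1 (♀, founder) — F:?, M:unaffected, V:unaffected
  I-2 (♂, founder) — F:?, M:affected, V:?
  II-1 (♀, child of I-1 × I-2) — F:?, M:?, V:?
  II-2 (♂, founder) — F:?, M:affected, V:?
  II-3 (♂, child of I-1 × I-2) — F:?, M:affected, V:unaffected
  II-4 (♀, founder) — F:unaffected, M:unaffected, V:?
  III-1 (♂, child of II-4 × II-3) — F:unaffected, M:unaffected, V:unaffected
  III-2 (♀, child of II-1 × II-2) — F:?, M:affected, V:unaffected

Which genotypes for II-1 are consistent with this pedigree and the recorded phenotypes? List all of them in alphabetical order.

F/I-1 ? ·: FF|Ff|ff
F/I-2 ? ·: FF|Ff|ff
F/II-1 ? I-1×I-2: FF|Ff|ff
F/II-2 ? ·: FF|Ff|ff
F/II-3 ? I-1×I-2: FF|Ff|ff
F/II-4 un ·: FF|Ff
F/III-1 un II-4×II-3: FF|Ff
F/III-2 ? II-1×II-2: FF|Ff|ff
⇒ F over [I-1,I-2,II-1,II-2,II-3,II-4,III-1,III-2]: 497 consistent
M/I-1 un ·: Mm
M/I-2 aff ·: mm
M/II-1 ? I-1×I-2: Mm|mm
M/II-2 aff ·: mm
M/II-3 aff I-1×I-2: mm
M/II-4 un ·: MM|Mm
M/III-1 un II-4×II-3: Mm
M/III-2 aff II-1×II-2: mm
⇒ M over [I-1,I-2,II-1,II-2,II-3,II-4,III-1,III-2]: 4 consistent
V/I-1 un ·: VV|Vv
V/I-2 ? ·: VV|Vv|vv
V/II-1 ? I-1×I-2: VV|Vv|vv
V/II-2 ? ·: VV|Vv|vv
V/II-3 un I-1×I-2: VV|Vv
V/II-4 ? ·: VV|Vv|vv
V/III-1 un II-4×II-3: VV|Vv
V/III-2 un II-1×II-2: VV|Vv
⇒ V over [I-1,I-2,II-1,II-2,II-3,II-4,III-1,III-2]: 337 consistent

II-1 ∈ {FF Mm VV, FF Mm Vv, FF Mm vv, FF mm VV, FF mm Vv, FF mm vv, Ff Mm VV, Ff Mm Vv, Ff Mm vv, Ff mm VV, Ff mm Vv, Ff mm vv, ff Mm VV, ff Mm Vv, ff Mm vv, ff mm VV, ff mm Vv, ff mm vv}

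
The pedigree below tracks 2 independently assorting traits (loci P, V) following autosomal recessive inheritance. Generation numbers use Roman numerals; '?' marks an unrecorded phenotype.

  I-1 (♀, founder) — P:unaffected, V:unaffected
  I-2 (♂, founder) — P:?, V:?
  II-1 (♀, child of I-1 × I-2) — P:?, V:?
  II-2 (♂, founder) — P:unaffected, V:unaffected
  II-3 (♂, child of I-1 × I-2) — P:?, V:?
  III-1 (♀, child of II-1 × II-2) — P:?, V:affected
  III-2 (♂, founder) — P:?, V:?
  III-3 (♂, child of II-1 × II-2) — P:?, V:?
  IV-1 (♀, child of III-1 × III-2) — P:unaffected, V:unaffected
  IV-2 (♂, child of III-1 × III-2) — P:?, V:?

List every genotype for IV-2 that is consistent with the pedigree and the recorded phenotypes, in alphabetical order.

IV-2 ∈ {PP Vv, PP vv, Pp Vv, Pp vv, pp Vv, pp vv}

P/I-1 un ·: PP|Pp
P/I-2 ? ·: PP|Pp|pp
P/II-1 ? I-1×I-2: PP|Pp|pp
P/II-2 un ·: PP|Pp
P/II-3 ? I-1×I-2: PP|Pp|pp
P/III-1 ? II-1×II-2: PP|Pp|pp
P/III-2 ? ·: PP|Pp|pp
P/III-3 ? II-1×II-2: PP|Pp|pp
P/IV-1 un III-1×III-2: PP|Pp
P/IV-2 ? III-1×III-2: PP|Pp|pp
⇒ P over [I-1,I-2,II-1,II-2,II-3,III-1,III-2,III-3,IV-1,IV-2]: 1536 consistent
V/I-1 un ·: VV|Vv
V/I-2 ? ·: VV|Vv|vv
V/II-1 ? I-1×I-2: Vv|vv
V/II-2 un ·: Vv
V/II-3 ? I-1×I-2: VV|Vv|vv
V/III-1 aff II-1×II-2: vv
V/III-2 ? ·: VV|Vv
V/III-3 ? II-1×II-2: VV|Vv|vv
V/IV-1 un III-1×III-2: Vv
V/IV-2 ? III-1×III-2: Vv|vv
⇒ V over [I-1,I-2,II-1,II-2,II-3,III-1,III-2,III-3,IV-1,IV-2]: 120 consistent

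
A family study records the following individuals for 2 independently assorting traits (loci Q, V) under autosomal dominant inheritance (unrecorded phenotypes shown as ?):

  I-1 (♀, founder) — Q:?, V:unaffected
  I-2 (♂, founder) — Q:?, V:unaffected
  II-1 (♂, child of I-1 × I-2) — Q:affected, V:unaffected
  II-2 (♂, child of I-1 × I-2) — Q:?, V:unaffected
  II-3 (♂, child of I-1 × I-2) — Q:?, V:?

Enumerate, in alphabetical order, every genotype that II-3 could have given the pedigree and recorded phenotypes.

II-3 ∈ {QQ vv, Qq vv, qq vv}

Q/I-1 ? ·: qq|Qq|QQ
Q/I-2 ? ·: qq|Qq|QQ
Q/II-1 aff I-1×I-2: Qq|QQ
Q/II-2 ? I-1×I-2: qq|Qq|QQ
Q/II-3 ? I-1×I-2: qq|Qq|QQ
⇒ Q over [I-1,I-2,II-1,II-2,II-3]: 45 consistent
V/I-1 un ·: vv
V/I-2 un ·: vv
V/II-1 un I-1×I-2: vv
V/II-2 un I-1×I-2: vv
V/II-3 ? I-1×I-2: vv
⇒ V over [I-1,I-2,II-1,II-2,II-3]: 1 consistent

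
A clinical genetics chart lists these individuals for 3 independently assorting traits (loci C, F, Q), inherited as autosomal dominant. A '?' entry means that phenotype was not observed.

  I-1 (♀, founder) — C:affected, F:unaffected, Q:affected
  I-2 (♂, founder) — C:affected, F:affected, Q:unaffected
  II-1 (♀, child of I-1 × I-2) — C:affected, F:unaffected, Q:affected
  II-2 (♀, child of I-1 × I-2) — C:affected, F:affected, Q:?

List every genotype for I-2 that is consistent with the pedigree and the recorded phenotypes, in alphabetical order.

I-2 ∈ {CC Ff qq, Cc Ff qq}

C/I-1 aff ·: Cc|CC
C/I-2 aff ·: Cc|CC
C/II-1 aff I-1×I-2: Cc|CC
C/II-2 aff I-1×I-2: Cc|CC
⇒ C over [I-1,I-2,II-1,II-2]: 13 consistent
F/I-1 un ·: ff
F/I-2 aff ·: Ff
F/II-1 un I-1×I-2: ff
F/II-2 aff I-1×I-2: Ff
⇒ F over [I-1,I-2,II-1,II-2]: 1 consistent
Q/I-1 aff ·: Qq|QQ
Q/I-2 un ·: qq
Q/II-1 aff I-1×I-2: Qq
Q/II-2 ? I-1×I-2: qq|Qq
⇒ Q over [I-1,I-2,II-1,II-2]: 3 consistent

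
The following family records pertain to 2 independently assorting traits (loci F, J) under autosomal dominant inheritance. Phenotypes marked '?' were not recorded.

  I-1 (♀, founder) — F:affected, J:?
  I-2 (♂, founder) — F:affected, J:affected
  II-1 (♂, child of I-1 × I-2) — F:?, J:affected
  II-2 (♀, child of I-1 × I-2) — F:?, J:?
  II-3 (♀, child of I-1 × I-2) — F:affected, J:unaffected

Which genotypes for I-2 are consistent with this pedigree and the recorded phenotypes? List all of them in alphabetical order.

I-2 ∈ {FF Jj, Ff Jj}

F/I-1 aff ·: Ff|FF
F/I-2 aff ·: Ff|FF
F/II-1 ? I-1×I-2: ff|Ff|FF
F/II-2 ? I-1×I-2: ff|Ff|FF
F/II-3 aff I-1×I-2: Ff|FF
⇒ F over [I-1,I-2,II-1,II-2,II-3]: 35 consistent
J/I-1 ? ·: jj|Jj
J/I-2 aff ·: Jj
J/II-1 aff I-1×I-2: Jj|JJ
J/II-2 ? I-1×I-2: jj|Jj|JJ
J/II-3 un I-1×I-2: jj
⇒ J over [I-1,I-2,II-1,II-2,II-3]: 8 consistent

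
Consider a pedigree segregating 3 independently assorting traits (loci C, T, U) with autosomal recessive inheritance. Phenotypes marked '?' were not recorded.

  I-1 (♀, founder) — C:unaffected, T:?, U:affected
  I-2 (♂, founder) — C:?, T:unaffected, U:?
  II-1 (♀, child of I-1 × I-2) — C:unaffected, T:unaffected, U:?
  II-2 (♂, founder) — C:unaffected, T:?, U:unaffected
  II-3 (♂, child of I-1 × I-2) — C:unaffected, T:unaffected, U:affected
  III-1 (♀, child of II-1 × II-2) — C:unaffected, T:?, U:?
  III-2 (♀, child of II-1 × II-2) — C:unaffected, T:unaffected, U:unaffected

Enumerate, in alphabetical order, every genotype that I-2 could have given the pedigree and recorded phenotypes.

I-2 ∈ {CC TT Uu, CC TT uu, CC Tt Uu, CC Tt uu, Cc TT Uu, Cc TT uu, Cc Tt Uu, Cc Tt uu, cc TT Uu, cc TT uu, cc Tt Uu, cc Tt uu}

C/I-1 un ·: CC|Cc
C/I-2 ? ·: CC|Cc|cc
C/II-1 un I-1×I-2: CC|Cc
C/II-2 un ·: CC|Cc
C/II-3 un I-1×I-2: CC|Cc
C/III-1 un II-1×II-2: CC|Cc
C/III-2 un II-1×II-2: CC|Cc
⇒ C over [I-1,I-2,II-1,II-2,II-3,III-1,III-2]: 99 consistent
T/I-1 ? ·: TT|Tt|tt
T/I-2 un ·: TT|Tt
T/II-1 un I-1×I-2: TT|Tt
T/II-2 ? ·: TT|Tt|tt
T/II-3 un I-1×I-2: TT|Tt
T/III-1 ? II-1×II-2: TT|Tt|tt
T/III-2 un II-1×II-2: TT|Tt
⇒ T over [I-1,I-2,II-1,II-2,II-3,III-1,III-2]: 138 consistent
U/I-1 aff ·: uu
U/I-2 ? ·: Uu|uu
U/II-1 ? I-1×I-2: Uu|uu
U/II-2 un ·: UU|Uu
U/II-3 aff I-1×I-2: uu
U/III-1 ? II-1×II-2: UU|Uu|uu
U/III-2 un II-1×II-2: UU|Uu
⇒ U over [I-1,I-2,II-1,II-2,II-3,III-1,III-2]: 16 consistent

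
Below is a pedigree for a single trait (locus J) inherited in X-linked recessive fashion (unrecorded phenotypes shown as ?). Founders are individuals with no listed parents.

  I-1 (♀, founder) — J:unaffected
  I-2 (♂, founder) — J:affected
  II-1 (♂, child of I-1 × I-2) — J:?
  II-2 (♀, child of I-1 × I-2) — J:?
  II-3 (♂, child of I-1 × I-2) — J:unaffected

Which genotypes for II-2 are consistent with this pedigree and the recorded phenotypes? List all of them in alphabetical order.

J/I-1 un ·: X^JX^J|X^JX^j
J/I-2 aff ·: X^jY
J/II-1 ? I-1×I-2: X^JY|X^jY
J/II-2 ? I-1×I-2: X^JX^j|X^jX^j
J/II-3 un I-1×I-2: X^JY
⇒ J over [I-1,I-2,II-1,II-2,II-3]: 5 consistent

II-2 ∈ {X^JX^j, X^jX^j}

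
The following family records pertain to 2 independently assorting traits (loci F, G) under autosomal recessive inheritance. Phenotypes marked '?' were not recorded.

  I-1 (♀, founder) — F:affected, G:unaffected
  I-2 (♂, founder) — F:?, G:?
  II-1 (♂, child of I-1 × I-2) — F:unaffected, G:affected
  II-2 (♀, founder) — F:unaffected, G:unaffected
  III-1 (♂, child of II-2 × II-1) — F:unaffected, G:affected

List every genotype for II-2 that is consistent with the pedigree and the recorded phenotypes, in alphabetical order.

II-2 ∈ {FF Gg, Ff Gg}

F/I-1 aff ·: ff
F/I-2 ? ·: FF|Ff
F/II-1 un I-1×I-2: Ff
F/II-2 un ·: FF|Ff
F/III-1 un II-2×II-1: FF|Ff
⇒ F over [I-1,I-2,II-1,II-2,III-1]: 8 consistent
G/I-1 un ·: Gg
G/I-2 ? ·: Gg|gg
G/II-1 aff I-1×I-2: gg
G/II-2 un ·: Gg
G/III-1 aff II-2×II-1: gg
⇒ G over [I-1,I-2,II-1,II-2,III-1]: 2 consistent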